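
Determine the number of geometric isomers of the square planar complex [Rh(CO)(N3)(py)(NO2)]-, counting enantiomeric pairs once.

3

In a square planar complex each vertex has one trans partner and two cis neighbours.
Working through the distinct placements yields 3 geometric isomers: (CO/NO2 trans, N3/py trans); (CO/py trans, N3/NO2 trans); (CO/N3 trans, NO2/py trans).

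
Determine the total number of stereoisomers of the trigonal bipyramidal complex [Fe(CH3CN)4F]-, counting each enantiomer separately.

In a trigonal bipyramid the two axial positions differ from the three equatorial ones.
Working through the distinct placements yields 2 geometric isomers: F equatorial; F axial.
Each arrangement has an internal mirror plane or centre of symmetry, so none is chiral.

2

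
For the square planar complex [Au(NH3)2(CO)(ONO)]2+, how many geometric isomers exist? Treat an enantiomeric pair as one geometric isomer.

2

In a square planar complex each vertex has one trans partner and two cis neighbours.
Systematic placement gives 2 geometric isomers: NH3 cis; NH3 trans.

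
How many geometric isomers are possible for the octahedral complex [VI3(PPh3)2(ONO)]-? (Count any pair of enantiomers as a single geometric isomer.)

Working through the distinct placements yields 3 geometric isomers: I mer, PPh3 trans; I mer, PPh3 cis; I fac, PPh3 cis.

3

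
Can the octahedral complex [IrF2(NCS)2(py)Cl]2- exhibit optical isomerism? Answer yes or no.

yes

An octahedron has six vertices in three trans pairs; every non-trans pair is cis.
Systematic placement gives 6 geometric isomers: F cis, NCS cis (3 arrangements, 2 chiral); F cis, NCS trans; F trans, NCS cis; F trans, NCS trans.
Of these, 2 lack any improper symmetry element and so occur as enantiomeric pairs, giving 6 + 2 = 8 stereoisomers in total.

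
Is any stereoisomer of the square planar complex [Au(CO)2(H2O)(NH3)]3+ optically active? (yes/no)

In a square planar complex each vertex has one trans partner and two cis neighbours.
Working through the distinct placements yields 2 geometric isomers: CO cis; CO trans.
Each arrangement has an internal mirror plane or centre of symmetry, so none is chiral.

no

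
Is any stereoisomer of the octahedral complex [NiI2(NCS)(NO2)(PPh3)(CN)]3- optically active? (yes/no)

yes

Exhaustive case analysis gives 9 geometric isomers.
Of these, 6 lack any improper symmetry element and so occur as enantiomeric pairs, giving 9 + 6 = 15 stereoisomers in total.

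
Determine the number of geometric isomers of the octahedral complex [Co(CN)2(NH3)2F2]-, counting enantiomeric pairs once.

5

The distinct arrangements are (5 in all): CN trans, NH3 trans, F trans; CN trans, NH3 cis, F cis; CN cis, NH3 trans, F cis; CN cis, NH3 cis, F cis (chiral); CN cis, NH3 cis, F trans.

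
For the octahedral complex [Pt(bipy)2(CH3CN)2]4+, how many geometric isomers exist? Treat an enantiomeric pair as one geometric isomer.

2

The six octahedral sites form three mutually perpendicular trans pairs.
Each bipy is bidentate and must span two cis positions.
Working through the distinct placements yields 2 geometric isomers: CH3CN trans; CH3CN cis (chiral).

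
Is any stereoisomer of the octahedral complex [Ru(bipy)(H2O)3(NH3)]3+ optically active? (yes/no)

no

An octahedron has six vertices in three trans pairs; every non-trans pair is cis.
Each bipy is bidentate and must span two cis positions.
Working through the distinct placements yields 2 geometric isomers: H2O mer; H2O fac.
Each arrangement has an internal mirror plane or centre of symmetry, so none is chiral.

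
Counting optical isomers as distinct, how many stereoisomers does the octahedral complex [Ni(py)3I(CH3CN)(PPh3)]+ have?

5

An octahedron has six vertices in three trans pairs; every non-trans pair is cis.
Working through the distinct placements yields 4 geometric isomers: py mer (3 arrangements); py fac (chiral).
One of these lacks any improper symmetry element and so occurs as an enantiomeric pair, giving 4 + 1 = 5 stereoisomers in total.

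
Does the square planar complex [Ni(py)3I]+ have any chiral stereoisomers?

A square has two trans pairs of vertices; adjacent vertices are cis.
Only one geometric arrangement is possible.

no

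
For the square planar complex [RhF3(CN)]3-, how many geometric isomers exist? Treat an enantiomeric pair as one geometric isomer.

1

A square has two trans pairs of vertices; adjacent vertices are cis.
Only one geometric arrangement is possible.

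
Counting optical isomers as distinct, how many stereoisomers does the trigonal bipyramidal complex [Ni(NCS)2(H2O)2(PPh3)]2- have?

In a trigonal bipyramid the two axial positions differ from the three equatorial ones.
Exhaustive case analysis gives 5 geometric isomers.
One of these lacks any improper symmetry element and so occurs as an enantiomeric pair, giving 5 + 1 = 6 stereoisomers in total.

6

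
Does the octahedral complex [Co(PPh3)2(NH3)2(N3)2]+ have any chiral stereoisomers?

In an octahedral complex each vertex has one trans partner and four cis neighbours.
There are 5 geometric isomers: PPh3 trans, NH3 trans, N3 trans; PPh3 cis, NH3 cis, N3 trans; PPh3 trans, NH3 cis, N3 cis; PPh3 cis, NH3 cis, N3 cis (chiral); PPh3 cis, NH3 trans, N3 cis.
One of these lacks any improper symmetry element and so occurs as an enantiomeric pair, giving 5 + 1 = 6 stereoisomers in total.

yes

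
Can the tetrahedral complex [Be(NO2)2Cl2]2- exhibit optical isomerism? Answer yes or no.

no

All four vertices of a tetrahedron are equivalent and mutually adjacent, so cis/trans isomerism cannot arise.
Only one geometric arrangement is possible.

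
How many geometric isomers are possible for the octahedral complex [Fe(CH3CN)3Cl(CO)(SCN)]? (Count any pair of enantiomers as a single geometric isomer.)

4

The six octahedral sites form three mutually perpendicular trans pairs.
Systematic placement gives 4 geometric isomers: CH3CN mer (3 arrangements); CH3CN fac (chiral).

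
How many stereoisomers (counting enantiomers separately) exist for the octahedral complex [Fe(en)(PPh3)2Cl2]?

4

Each en is bidentate and must span two cis positions.
Systematic placement gives 3 geometric isomers: PPh3 cis, Cl trans; PPh3 cis, Cl cis (chiral); PPh3 trans, Cl cis.
One of these lacks any improper symmetry element and so occurs as an enantiomeric pair, giving 3 + 1 = 4 stereoisomers in total.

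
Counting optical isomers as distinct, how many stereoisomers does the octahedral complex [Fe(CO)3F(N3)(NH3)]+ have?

5

In an octahedral complex each vertex has one trans partner and four cis neighbours.
Working through the distinct placements yields 4 geometric isomers: CO mer (3 arrangements); CO fac (chiral).
One of these lacks any improper symmetry element and so occurs as an enantiomeric pair, giving 4 + 1 = 5 stereoisomers in total.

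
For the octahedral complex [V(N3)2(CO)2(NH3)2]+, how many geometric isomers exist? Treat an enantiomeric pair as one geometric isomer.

5

The six octahedral sites form three mutually perpendicular trans pairs.
There are 5 geometric isomers: N3 trans, CO trans, NH3 trans; N3 cis, CO trans, NH3 cis; N3 cis, CO cis, NH3 trans; N3 cis, CO cis, NH3 cis (chiral); N3 trans, CO cis, NH3 cis.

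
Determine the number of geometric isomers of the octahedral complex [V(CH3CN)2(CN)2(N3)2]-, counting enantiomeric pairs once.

An octahedron has six vertices in three trans pairs; every non-trans pair is cis.
Working through the distinct placements yields 5 geometric isomers: CH3CN trans, CN trans, N3 trans; CH3CN trans, CN cis, N3 cis; CH3CN cis, CN cis, N3 trans; CH3CN cis, CN cis, N3 cis (chiral); CH3CN cis, CN trans, N3 cis.

5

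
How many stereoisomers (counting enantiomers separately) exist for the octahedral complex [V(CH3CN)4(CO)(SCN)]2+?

2

The six octahedral sites form three mutually perpendicular trans pairs.
The distinct arrangements are (2 in all): CO and SCN mutually trans; CO and SCN mutually cis.
Each arrangement has an internal mirror plane or centre of symmetry, so none is chiral.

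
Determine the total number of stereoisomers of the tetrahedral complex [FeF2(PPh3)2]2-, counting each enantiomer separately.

1

All four vertices of a tetrahedron are equivalent and mutually adjacent, so cis/trans isomerism cannot arise.
Only one geometric arrangement is possible.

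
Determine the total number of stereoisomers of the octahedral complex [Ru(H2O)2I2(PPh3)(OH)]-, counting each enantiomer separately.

8

The distinct arrangements are (6 in all): H2O trans, I trans; H2O trans, I cis; H2O cis, I cis (3 arrangements, 2 chiral); H2O cis, I trans.
Of these, 2 lack any improper symmetry element and so occur as enantiomeric pairs, giving 6 + 2 = 8 stereoisomers in total.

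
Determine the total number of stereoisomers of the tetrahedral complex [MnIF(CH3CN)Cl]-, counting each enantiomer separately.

2

All four vertices of a tetrahedron are equivalent and mutually adjacent, so cis/trans isomerism cannot arise.
Only one geometric arrangement is possible; it has no improper symmetry element, so it exists as a pair of enantiomers (2 stereoisomers).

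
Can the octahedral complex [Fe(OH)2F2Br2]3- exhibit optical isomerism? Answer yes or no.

In an octahedral complex each vertex has one trans partner and four cis neighbours.
The distinct arrangements are (5 in all): OH trans, F trans, Br trans; OH cis, F cis, Br trans; OH trans, F cis, Br cis; OH cis, F cis, Br cis (chiral); OH cis, F trans, Br cis.
One of these lacks any improper symmetry element and so occurs as an enantiomeric pair, giving 5 + 1 = 6 stereoisomers in total.

yes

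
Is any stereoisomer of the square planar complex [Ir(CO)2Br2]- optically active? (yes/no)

A square has two trans pairs of vertices; adjacent vertices are cis.
Working through the distinct placements yields 2 geometric isomers: CO cis; CO trans.
Each arrangement has an internal mirror plane or centre of symmetry, so none is chiral.

no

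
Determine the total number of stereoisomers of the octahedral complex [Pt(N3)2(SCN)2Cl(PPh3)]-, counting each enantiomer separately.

In an octahedral complex each vertex has one trans partner and four cis neighbours.
There are 6 geometric isomers: N3 cis, SCN trans; N3 cis, SCN cis (3 arrangements, 2 chiral); N3 trans, SCN trans; N3 trans, SCN cis.
Of these, 2 lack any improper symmetry element and so occur as enantiomeric pairs, giving 6 + 2 = 8 stereoisomers in total.

8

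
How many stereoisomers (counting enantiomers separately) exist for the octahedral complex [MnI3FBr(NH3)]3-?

5

There are 4 geometric isomers: I mer (3 arrangements); I fac (chiral).
One of these lacks any improper symmetry element and so occurs as an enantiomeric pair, giving 4 + 1 = 5 stereoisomers in total.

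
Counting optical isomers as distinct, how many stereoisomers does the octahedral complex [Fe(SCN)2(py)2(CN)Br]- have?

8

An octahedron has six vertices in three trans pairs; every non-trans pair is cis.
Working through the distinct placements yields 6 geometric isomers: SCN trans, py trans; SCN cis, py cis (3 arrangements, 2 chiral); SCN cis, py trans; SCN trans, py cis.
Of these, 2 lack any improper symmetry element and so occur as enantiomeric pairs, giving 6 + 2 = 8 stereoisomers in total.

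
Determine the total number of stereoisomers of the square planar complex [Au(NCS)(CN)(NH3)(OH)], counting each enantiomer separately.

3

In a square planar complex each vertex has one trans partner and two cis neighbours.
Working through the distinct placements yields 3 geometric isomers: (CN/NH3 trans, NCS/OH trans); (CN/OH trans, NCS/NH3 trans); (CN/NCS trans, NH3/OH trans).
Each arrangement has an internal mirror plane or centre of symmetry, so none is chiral.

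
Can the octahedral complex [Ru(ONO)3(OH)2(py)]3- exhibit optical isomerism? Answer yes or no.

no

In an octahedral complex each vertex has one trans partner and four cis neighbours.
Working through the distinct placements yields 3 geometric isomers: ONO mer, OH trans; ONO fac, OH cis; ONO mer, OH cis.
Each arrangement has an internal mirror plane or centre of symmetry, so none is chiral.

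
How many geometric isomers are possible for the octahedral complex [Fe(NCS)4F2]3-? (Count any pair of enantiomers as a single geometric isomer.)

An octahedron has six vertices in three trans pairs; every non-trans pair is cis.
Working through the distinct placements yields 2 geometric isomers: F trans; F cis.

2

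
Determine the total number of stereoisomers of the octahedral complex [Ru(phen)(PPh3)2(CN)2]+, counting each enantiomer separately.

An octahedron has six vertices in three trans pairs; every non-trans pair is cis.
Each phen is bidentate and must span two cis positions.
There are 3 geometric isomers: PPh3 cis, CN trans; PPh3 cis, CN cis (chiral); PPh3 trans, CN cis.
One of these lacks any improper symmetry element and so occurs as an enantiomeric pair, giving 3 + 1 = 4 stereoisomers in total.

4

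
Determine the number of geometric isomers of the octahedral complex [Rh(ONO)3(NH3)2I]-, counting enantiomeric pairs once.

The six octahedral sites form three mutually perpendicular trans pairs.
The distinct arrangements are (3 in all): ONO mer, NH3 cis; ONO mer, NH3 trans; ONO fac, NH3 cis.

3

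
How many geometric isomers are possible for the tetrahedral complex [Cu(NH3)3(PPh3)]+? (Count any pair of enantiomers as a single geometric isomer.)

Only one geometric arrangement is possible.

1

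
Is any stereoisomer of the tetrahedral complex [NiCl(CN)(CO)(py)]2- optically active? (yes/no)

yes

All four vertices of a tetrahedron are equivalent and mutually adjacent, so cis/trans isomerism cannot arise.
Only one geometric arrangement is possible; it has no improper symmetry element, so it exists as a pair of enantiomers (2 stereoisomers).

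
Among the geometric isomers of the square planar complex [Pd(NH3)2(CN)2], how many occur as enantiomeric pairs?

0

A square has two trans pairs of vertices; adjacent vertices are cis.
The distinct arrangements are (2 in all): NH3 cis; NH3 trans.
Each arrangement has an internal mirror plane or centre of symmetry, so none is chiral.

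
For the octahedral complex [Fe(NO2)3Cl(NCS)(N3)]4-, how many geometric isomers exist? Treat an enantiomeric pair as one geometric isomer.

4

The six octahedral sites form three mutually perpendicular trans pairs.
The distinct arrangements are (4 in all): NO2 mer (3 arrangements); NO2 fac (chiral).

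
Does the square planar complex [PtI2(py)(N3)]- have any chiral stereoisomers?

In a square planar complex each vertex has one trans partner and two cis neighbours.
There are 2 geometric isomers: I cis; I trans.
Each arrangement has an internal mirror plane or centre of symmetry, so none is chiral.

no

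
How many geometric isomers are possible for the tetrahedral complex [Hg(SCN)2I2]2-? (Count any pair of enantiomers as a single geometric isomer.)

In a tetrahedral complex all four positions are equivalent and every pair of ligands is adjacent — there is no cis/trans distinction.
Only one geometric arrangement is possible.

1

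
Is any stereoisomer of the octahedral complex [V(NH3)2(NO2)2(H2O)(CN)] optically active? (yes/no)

yes

The distinct arrangements are (6 in all): NH3 trans, NO2 trans; NH3 cis, NO2 cis (3 arrangements, 2 chiral); NH3 cis, NO2 trans; NH3 trans, NO2 cis.
Of these, 2 lack any improper symmetry element and so occur as enantiomeric pairs, giving 6 + 2 = 8 stereoisomers in total.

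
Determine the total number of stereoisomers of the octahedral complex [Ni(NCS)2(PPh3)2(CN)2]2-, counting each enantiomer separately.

There are 5 geometric isomers: NCS trans, PPh3 trans, CN trans; NCS cis, PPh3 cis, CN trans; NCS cis, PPh3 trans, CN cis; NCS cis, PPh3 cis, CN cis (chiral); NCS trans, PPh3 cis, CN cis.
One of these lacks any improper symmetry element and so occurs as an enantiomeric pair, giving 5 + 1 = 6 stereoisomers in total.

6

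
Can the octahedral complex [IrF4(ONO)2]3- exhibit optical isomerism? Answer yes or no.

There are 2 geometric isomers: ONO trans; ONO cis.
Each arrangement has an internal mirror plane or centre of symmetry, so none is chiral.

no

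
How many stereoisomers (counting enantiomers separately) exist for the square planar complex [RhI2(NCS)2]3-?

2

In a square planar complex each vertex has one trans partner and two cis neighbours.
Working through the distinct placements yields 2 geometric isomers: I cis; I trans.
Each arrangement has an internal mirror plane or centre of symmetry, so none is chiral.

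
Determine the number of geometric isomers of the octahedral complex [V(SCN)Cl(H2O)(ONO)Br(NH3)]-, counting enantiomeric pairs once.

In an octahedral complex each vertex has one trans partner and four cis neighbours.
Systematic enumeration (placing each ligand type in turn and discarding arrangements equivalent by rotation or reflection) gives 15 geometric isomers.

15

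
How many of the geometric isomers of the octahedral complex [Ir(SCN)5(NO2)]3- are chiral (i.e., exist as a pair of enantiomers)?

0

In an octahedral complex each vertex has one trans partner and four cis neighbours.
Only one geometric arrangement is possible.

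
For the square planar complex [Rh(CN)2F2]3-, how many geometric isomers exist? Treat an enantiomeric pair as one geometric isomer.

2

In a square planar complex each vertex has one trans partner and two cis neighbours.
Working through the distinct placements yields 2 geometric isomers: CN cis; CN trans.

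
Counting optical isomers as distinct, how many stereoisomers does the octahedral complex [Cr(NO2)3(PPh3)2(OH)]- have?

3

The six octahedral sites form three mutually perpendicular trans pairs.
Working through the distinct placements yields 3 geometric isomers: NO2 mer, PPh3 trans; NO2 mer, PPh3 cis; NO2 fac, PPh3 cis.
Each arrangement has an internal mirror plane or centre of symmetry, so none is chiral.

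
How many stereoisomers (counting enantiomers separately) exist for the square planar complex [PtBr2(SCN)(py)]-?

In a square planar complex each vertex has one trans partner and two cis neighbours.
Working through the distinct placements yields 2 geometric isomers: Br cis; Br trans.
Each arrangement has an internal mirror plane or centre of symmetry, so none is chiral.

2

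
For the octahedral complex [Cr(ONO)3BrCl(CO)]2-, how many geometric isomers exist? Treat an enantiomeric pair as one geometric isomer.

In an octahedral complex each vertex has one trans partner and four cis neighbours.
The distinct arrangements are (4 in all): ONO mer (3 arrangements); ONO fac (chiral).

4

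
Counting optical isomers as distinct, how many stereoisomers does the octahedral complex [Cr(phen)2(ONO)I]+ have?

The six octahedral sites form three mutually perpendicular trans pairs.
Each phen is bidentate and must span two cis positions.
Working through the distinct placements yields 2 geometric isomers: ONO and I mutually trans; ONO and I mutually cis (chiral).
One of these lacks any improper symmetry element and so occurs as an enantiomeric pair, giving 2 + 1 = 3 stereoisomers in total.

3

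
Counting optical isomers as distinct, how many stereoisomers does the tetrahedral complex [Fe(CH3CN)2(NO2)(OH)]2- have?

1

All four vertices of a tetrahedron are equivalent and mutually adjacent, so cis/trans isomerism cannot arise.
Only one geometric arrangement is possible.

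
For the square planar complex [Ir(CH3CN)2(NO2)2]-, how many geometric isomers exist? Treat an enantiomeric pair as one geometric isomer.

Working through the distinct placements yields 2 geometric isomers: CH3CN cis; CH3CN trans.

2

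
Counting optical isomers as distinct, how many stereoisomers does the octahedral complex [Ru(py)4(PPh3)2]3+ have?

2

In an octahedral complex each vertex has one trans partner and four cis neighbours.
Systematic placement gives 2 geometric isomers: PPh3 trans; PPh3 cis.
Each arrangement has an internal mirror plane or centre of symmetry, so none is chiral.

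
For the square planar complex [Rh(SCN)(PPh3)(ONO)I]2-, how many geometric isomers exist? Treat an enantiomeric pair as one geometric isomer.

3

In a square planar complex each vertex has one trans partner and two cis neighbours.
Working through the distinct placements yields 3 geometric isomers: (I/PPh3 trans, ONO/SCN trans); (I/SCN trans, ONO/PPh3 trans); (I/ONO trans, PPh3/SCN trans).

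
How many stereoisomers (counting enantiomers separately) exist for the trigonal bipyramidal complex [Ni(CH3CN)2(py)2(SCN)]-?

A trigonal bipyramid has two axial and three equatorial sites, which are chemically inequivalent.
Exhaustive case analysis gives 5 geometric isomers.
One of these lacks any improper symmetry element and so occurs as an enantiomeric pair, giving 5 + 1 = 6 stereoisomers in total.

6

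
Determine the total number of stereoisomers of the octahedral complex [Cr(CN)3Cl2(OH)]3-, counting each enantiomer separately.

The six octahedral sites form three mutually perpendicular trans pairs.
The distinct arrangements are (3 in all): CN mer, Cl cis; CN mer, Cl trans; CN fac, Cl cis.
Each arrangement has an internal mirror plane or centre of symmetry, so none is chiral.

3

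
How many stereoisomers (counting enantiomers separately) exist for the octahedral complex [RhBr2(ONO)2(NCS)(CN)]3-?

In an octahedral complex each vertex has one trans partner and four cis neighbours.
Working through the distinct placements yields 6 geometric isomers: Br trans, ONO trans; Br trans, ONO cis; Br cis, ONO trans; Br cis, ONO cis (3 arrangements, 2 chiral).
Of these, 2 lack any improper symmetry element and so occur as enantiomeric pairs, giving 6 + 2 = 8 stereoisomers in total.

8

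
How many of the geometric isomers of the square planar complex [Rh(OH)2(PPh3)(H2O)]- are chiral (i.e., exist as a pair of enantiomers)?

There are 2 geometric isomers: OH cis; OH trans.
Each arrangement has an internal mirror plane or centre of symmetry, so none is chiral.

0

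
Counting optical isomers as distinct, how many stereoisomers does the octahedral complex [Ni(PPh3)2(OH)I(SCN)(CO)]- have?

15

An octahedron has six vertices in three trans pairs; every non-trans pair is cis.
Systematic enumeration (placing each ligand type in turn and discarding arrangements equivalent by rotation or reflection) gives 9 geometric isomers.
Of these, 6 lack any improper symmetry element and so occur as enantiomeric pairs, giving 9 + 6 = 15 stereoisomers in total.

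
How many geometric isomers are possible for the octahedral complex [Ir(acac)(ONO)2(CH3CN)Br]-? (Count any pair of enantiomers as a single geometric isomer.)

An octahedron has six vertices in three trans pairs; every non-trans pair is cis.
Each acac is bidentate and must span two cis positions.
Working through the distinct placements yields 4 geometric isomers: ONO cis (3 arrangements, 2 chiral); ONO trans.

4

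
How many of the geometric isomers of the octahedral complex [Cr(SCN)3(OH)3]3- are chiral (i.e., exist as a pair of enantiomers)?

An octahedron has six vertices in three trans pairs; every non-trans pair is cis.
The distinct arrangements are (2 in all): SCN mer; SCN fac.
Each arrangement has an internal mirror plane or centre of symmetry, so none is chiral.

0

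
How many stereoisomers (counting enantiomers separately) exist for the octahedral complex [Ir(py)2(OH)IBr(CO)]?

15

Systematic enumeration (placing each ligand type in turn and discarding arrangements equivalent by rotation or reflection) gives 9 geometric isomers.
Of these, 6 lack any improper symmetry element and so occur as enantiomeric pairs, giving 9 + 6 = 15 stereoisomers in total.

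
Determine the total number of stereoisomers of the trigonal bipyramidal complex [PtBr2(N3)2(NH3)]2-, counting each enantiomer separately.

A trigonal bipyramid has two axial and three equatorial sites, which are chemically inequivalent.
Exhaustive case analysis gives 5 geometric isomers.
One of these lacks any improper symmetry element and so occurs as an enantiomeric pair, giving 5 + 1 = 6 stereoisomers in total.

6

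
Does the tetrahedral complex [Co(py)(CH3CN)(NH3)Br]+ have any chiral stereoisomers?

yes

All four vertices of a tetrahedron are equivalent and mutually adjacent, so cis/trans isomerism cannot arise.
Only one geometric arrangement is possible; it has no improper symmetry element, so it exists as a pair of enantiomers (2 stereoisomers).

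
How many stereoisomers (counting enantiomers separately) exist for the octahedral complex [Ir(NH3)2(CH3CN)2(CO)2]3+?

6

The six octahedral sites form three mutually perpendicular trans pairs.
Working through the distinct placements yields 5 geometric isomers: NH3 trans, CH3CN trans, CO trans; NH3 cis, CH3CN trans, CO cis; NH3 trans, CH3CN cis, CO cis; NH3 cis, CH3CN cis, CO cis (chiral); NH3 cis, CH3CN cis, CO trans.
One of these lacks any improper symmetry element and so occurs as an enantiomeric pair, giving 5 + 1 = 6 stereoisomers in total.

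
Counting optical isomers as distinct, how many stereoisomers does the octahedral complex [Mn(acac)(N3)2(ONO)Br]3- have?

An octahedron has six vertices in three trans pairs; every non-trans pair is cis.
Each acac is bidentate and must span two cis positions.
The distinct arrangements are (4 in all): N3 cis (3 arrangements, 2 chiral); N3 trans.
Of these, 2 lack any improper symmetry element and so occur as enantiomeric pairs, giving 4 + 2 = 6 stereoisomers in total.

6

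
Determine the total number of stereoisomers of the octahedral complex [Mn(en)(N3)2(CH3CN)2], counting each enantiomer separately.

4

In an octahedral complex each vertex has one trans partner and four cis neighbours.
Each en is bidentate and must span two cis positions.
There are 3 geometric isomers: N3 cis, CH3CN trans; N3 cis, CH3CN cis (chiral); N3 trans, CH3CN cis.
One of these lacks any improper symmetry element and so occurs as an enantiomeric pair, giving 3 + 1 = 4 stereoisomers in total.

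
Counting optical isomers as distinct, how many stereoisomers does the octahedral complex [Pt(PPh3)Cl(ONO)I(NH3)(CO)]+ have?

30

An octahedron has six vertices in three trans pairs; every non-trans pair is cis.
Systematic enumeration (placing each ligand type in turn and discarding arrangements equivalent by rotation or reflection) gives 15 geometric isomers.
Of these, 15 lack any improper symmetry element and so occur as enantiomeric pairs, giving 15 + 15 = 30 stereoisomers in total.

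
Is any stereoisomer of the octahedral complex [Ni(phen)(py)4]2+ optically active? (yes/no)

An octahedron has six vertices in three trans pairs; every non-trans pair is cis.
Each phen is bidentate and must span two cis positions.
Only one geometric arrangement is possible.

no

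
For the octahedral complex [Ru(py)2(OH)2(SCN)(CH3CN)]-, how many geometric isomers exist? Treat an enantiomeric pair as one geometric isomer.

6

In an octahedral complex each vertex has one trans partner and four cis neighbours.
Systematic placement gives 6 geometric isomers: py trans, OH cis; py cis, OH cis (3 arrangements, 2 chiral); py trans, OH trans; py cis, OH trans.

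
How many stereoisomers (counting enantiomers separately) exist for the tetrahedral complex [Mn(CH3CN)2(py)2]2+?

1

Only one geometric arrangement is possible.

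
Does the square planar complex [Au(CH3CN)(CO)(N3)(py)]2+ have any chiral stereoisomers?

no

There are 3 geometric isomers: (CH3CN/N3 trans, CO/py trans); (CH3CN/py trans, CO/N3 trans); (CH3CN/CO trans, N3/py trans).
Each arrangement has an internal mirror plane or centre of symmetry, so none is chiral.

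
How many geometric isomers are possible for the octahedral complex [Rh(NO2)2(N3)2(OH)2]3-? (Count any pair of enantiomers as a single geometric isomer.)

5

In an octahedral complex each vertex has one trans partner and four cis neighbours.
Working through the distinct placements yields 5 geometric isomers: NO2 trans, N3 trans, OH trans; NO2 cis, N3 trans, OH cis; NO2 cis, N3 cis, OH trans; NO2 cis, N3 cis, OH cis (chiral); NO2 trans, N3 cis, OH cis.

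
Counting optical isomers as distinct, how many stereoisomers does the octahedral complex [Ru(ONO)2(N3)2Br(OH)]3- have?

An octahedron has six vertices in three trans pairs; every non-trans pair is cis.
The distinct arrangements are (6 in all): ONO trans, N3 cis; ONO cis, N3 cis (3 arrangements, 2 chiral); ONO trans, N3 trans; ONO cis, N3 trans.
Of these, 2 lack any improper symmetry element and so occur as enantiomeric pairs, giving 6 + 2 = 8 stereoisomers in total.

8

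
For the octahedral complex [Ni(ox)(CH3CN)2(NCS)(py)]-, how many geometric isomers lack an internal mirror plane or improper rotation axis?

An octahedron has six vertices in three trans pairs; every non-trans pair is cis.
Each ox is bidentate and must span two cis positions.
The distinct arrangements are (4 in all): CH3CN trans; CH3CN cis (3 arrangements, 2 chiral).
Of these, 2 lack any improper symmetry element and so occur as enantiomeric pairs, giving 4 + 2 = 6 stereoisomers in total.

2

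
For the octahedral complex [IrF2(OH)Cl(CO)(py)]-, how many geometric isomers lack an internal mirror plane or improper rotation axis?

An octahedron has six vertices in three trans pairs; every non-trans pair is cis.
Exhaustive case analysis gives 9 geometric isomers.
Of these, 6 lack any improper symmetry element and so occur as enantiomeric pairs, giving 9 + 6 = 15 stereoisomers in total.

6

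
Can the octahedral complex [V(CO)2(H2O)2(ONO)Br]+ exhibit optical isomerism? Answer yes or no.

yes

The six octahedral sites form three mutually perpendicular trans pairs.
Systematic placement gives 6 geometric isomers: CO cis, H2O cis (3 arrangements, 2 chiral); CO cis, H2O trans; CO trans, H2O cis; CO trans, H2O trans.
Of these, 2 lack any improper symmetry element and so occur as enantiomeric pairs, giving 6 + 2 = 8 stereoisomers in total.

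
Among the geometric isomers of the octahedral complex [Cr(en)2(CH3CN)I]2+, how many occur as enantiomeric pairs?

1

An octahedron has six vertices in three trans pairs; every non-trans pair is cis.
Each en is bidentate and must span two cis positions.
Working through the distinct placements yields 2 geometric isomers: CH3CN and I mutually trans; CH3CN and I mutually cis (chiral).
One of these lacks any improper symmetry element and so occurs as an enantiomeric pair, giving 2 + 1 = 3 stereoisomers in total.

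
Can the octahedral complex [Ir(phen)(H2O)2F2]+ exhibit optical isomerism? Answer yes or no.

yes

The six octahedral sites form three mutually perpendicular trans pairs.
Each phen is bidentate and must span two cis positions.
Working through the distinct placements yields 3 geometric isomers: H2O cis, F trans; H2O cis, F cis (chiral); H2O trans, F cis.
One of these lacks any improper symmetry element and so occurs as an enantiomeric pair, giving 3 + 1 = 4 stereoisomers in total.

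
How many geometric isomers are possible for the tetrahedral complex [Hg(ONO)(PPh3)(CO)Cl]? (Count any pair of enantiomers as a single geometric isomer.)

1

In a tetrahedral complex all four positions are equivalent and every pair of ligands is adjacent — there is no cis/trans distinction.
Only one geometric arrangement is possible; it has no improper symmetry element, so it exists as a pair of enantiomers (2 stereoisomers).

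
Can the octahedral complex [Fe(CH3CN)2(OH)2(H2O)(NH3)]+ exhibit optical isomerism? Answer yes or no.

An octahedron has six vertices in three trans pairs; every non-trans pair is cis.
Working through the distinct placements yields 6 geometric isomers: CH3CN trans, OH trans; CH3CN trans, OH cis; CH3CN cis, OH trans; CH3CN cis, OH cis (3 arrangements, 2 chiral).
Of these, 2 lack any improper symmetry element and so occur as enantiomeric pairs, giving 6 + 2 = 8 stereoisomers in total.

yes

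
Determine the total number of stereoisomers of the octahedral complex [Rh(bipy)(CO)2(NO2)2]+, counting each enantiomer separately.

4

An octahedron has six vertices in three trans pairs; every non-trans pair is cis.
Each bipy is bidentate and must span two cis positions.
The distinct arrangements are (3 in all): CO trans, NO2 cis; CO cis, NO2 cis (chiral); CO cis, NO2 trans.
One of these lacks any improper symmetry element and so occurs as an enantiomeric pair, giving 3 + 1 = 4 stereoisomers in total.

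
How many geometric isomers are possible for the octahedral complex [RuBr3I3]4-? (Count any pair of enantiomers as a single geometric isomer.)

The six octahedral sites form three mutually perpendicular trans pairs.
Systematic placement gives 2 geometric isomers: Br mer; Br fac.

2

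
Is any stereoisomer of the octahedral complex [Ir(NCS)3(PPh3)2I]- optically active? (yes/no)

no

The distinct arrangements are (3 in all): NCS mer, PPh3 trans; NCS fac, PPh3 cis; NCS mer, PPh3 cis.
Each arrangement has an internal mirror plane or centre of symmetry, so none is chiral.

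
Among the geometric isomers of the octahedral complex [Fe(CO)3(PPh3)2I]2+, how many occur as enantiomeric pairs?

0

Working through the distinct placements yields 3 geometric isomers: CO mer, PPh3 trans; CO mer, PPh3 cis; CO fac, PPh3 cis.
Each arrangement has an internal mirror plane or centre of symmetry, so none is chiral.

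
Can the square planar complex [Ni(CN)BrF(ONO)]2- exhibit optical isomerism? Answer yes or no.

no

Working through the distinct placements yields 3 geometric isomers: (Br/F trans, CN/ONO trans); (Br/ONO trans, CN/F trans); (Br/CN trans, F/ONO trans).
Each arrangement has an internal mirror plane or centre of symmetry, so none is chiral.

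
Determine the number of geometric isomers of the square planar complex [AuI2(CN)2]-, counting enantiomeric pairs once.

2

In a square planar complex each vertex has one trans partner and two cis neighbours.
Systematic placement gives 2 geometric isomers: I cis; I trans.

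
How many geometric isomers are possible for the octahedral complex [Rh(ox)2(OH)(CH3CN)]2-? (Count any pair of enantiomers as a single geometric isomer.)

2

An octahedron has six vertices in three trans pairs; every non-trans pair is cis.
Each ox is bidentate and must span two cis positions.
The distinct arrangements are (2 in all): OH and CH3CN mutually trans; OH and CH3CN mutually cis (chiral).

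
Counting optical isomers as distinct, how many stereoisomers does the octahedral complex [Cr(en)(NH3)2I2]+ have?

4

In an octahedral complex each vertex has one trans partner and four cis neighbours.
Each en is bidentate and must span two cis positions.
Working through the distinct placements yields 3 geometric isomers: NH3 cis, I trans; NH3 cis, I cis (chiral); NH3 trans, I cis.
One of these lacks any improper symmetry element and so occurs as an enantiomeric pair, giving 3 + 1 = 4 stereoisomers in total.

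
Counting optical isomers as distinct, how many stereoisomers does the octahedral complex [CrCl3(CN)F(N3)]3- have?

5

Systematic placement gives 4 geometric isomers: Cl mer (3 arrangements); Cl fac (chiral).
One of these lacks any improper symmetry element and so occurs as an enantiomeric pair, giving 4 + 1 = 5 stereoisomers in total.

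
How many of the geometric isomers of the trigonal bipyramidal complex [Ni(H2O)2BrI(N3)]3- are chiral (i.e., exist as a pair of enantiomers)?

3

Systematic enumeration (placing each ligand type in turn and discarding arrangements equivalent by rotation or reflection) gives 7 geometric isomers.
Of these, 3 lack any improper symmetry element and so occur as enantiomeric pairs, giving 7 + 3 = 10 stereoisomers in total.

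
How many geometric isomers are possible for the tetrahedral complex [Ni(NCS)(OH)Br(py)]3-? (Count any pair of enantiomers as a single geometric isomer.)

1

All four vertices of a tetrahedron are equivalent and mutually adjacent, so cis/trans isomerism cannot arise.
Only one geometric arrangement is possible; it has no improper symmetry element, so it exists as a pair of enantiomers (2 stereoisomers).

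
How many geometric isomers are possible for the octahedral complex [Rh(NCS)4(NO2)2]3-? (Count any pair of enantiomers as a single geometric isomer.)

An octahedron has six vertices in three trans pairs; every non-trans pair is cis.
Working through the distinct placements yields 2 geometric isomers: NO2 trans; NO2 cis.

2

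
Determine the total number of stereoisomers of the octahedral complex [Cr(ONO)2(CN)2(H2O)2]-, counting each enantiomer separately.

An octahedron has six vertices in three trans pairs; every non-trans pair is cis.
Systematic placement gives 5 geometric isomers: ONO trans, CN trans, H2O trans; ONO cis, CN trans, H2O cis; ONO trans, CN cis, H2O cis; ONO cis, CN cis, H2O cis (chiral); ONO cis, CN cis, H2O trans.
One of these lacks any improper symmetry element and so occurs as an enantiomeric pair, giving 5 + 1 = 6 stereoisomers in total.

6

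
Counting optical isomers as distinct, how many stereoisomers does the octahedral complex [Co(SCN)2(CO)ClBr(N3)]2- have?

15

In an octahedral complex each vertex has one trans partner and four cis neighbours.
Exhaustive case analysis gives 9 geometric isomers.
Of these, 6 lack any improper symmetry element and so occur as enantiomeric pairs, giving 9 + 6 = 15 stereoisomers in total.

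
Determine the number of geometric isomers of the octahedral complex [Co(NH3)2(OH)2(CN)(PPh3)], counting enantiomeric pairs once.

An octahedron has six vertices in three trans pairs; every non-trans pair is cis.
There are 6 geometric isomers: NH3 cis, OH cis (3 arrangements, 2 chiral); NH3 cis, OH trans; NH3 trans, OH cis; NH3 trans, OH trans.

6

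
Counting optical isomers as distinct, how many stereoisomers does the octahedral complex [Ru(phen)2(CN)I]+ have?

3

An octahedron has six vertices in three trans pairs; every non-trans pair is cis.
Each phen is bidentate and must span two cis positions.
The distinct arrangements are (2 in all): CN and I mutually trans; CN and I mutually cis (chiral).
One of these lacks any improper symmetry element and so occurs as an enantiomeric pair, giving 2 + 1 = 3 stereoisomers in total.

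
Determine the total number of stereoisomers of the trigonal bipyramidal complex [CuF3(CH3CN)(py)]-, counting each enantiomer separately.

4

In a trigonal bipyramid the two axial positions differ from the three equatorial ones.
Systematic placement gives 4 geometric isomers: CH3CN axial, py equatorial; CH3CN axial, py axial; CH3CN equatorial, py equatorial; CH3CN equatorial, py axial.
Each arrangement has an internal mirror plane or centre of symmetry, so none is chiral.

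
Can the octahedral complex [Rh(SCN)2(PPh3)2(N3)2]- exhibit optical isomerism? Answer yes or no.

An octahedron has six vertices in three trans pairs; every non-trans pair is cis.
Systematic placement gives 5 geometric isomers: SCN trans, PPh3 trans, N3 trans; SCN cis, PPh3 cis, N3 trans; SCN trans, PPh3 cis, N3 cis; SCN cis, PPh3 cis, N3 cis (chiral); SCN cis, PPh3 trans, N3 cis.
One of these lacks any improper symmetry element and so occurs as an enantiomeric pair, giving 5 + 1 = 6 stereoisomers in total.

yes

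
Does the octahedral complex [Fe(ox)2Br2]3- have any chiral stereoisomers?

Each ox is bidentate and must span two cis positions.
There are 2 geometric isomers: Br trans; Br cis (chiral).
One of these lacks any improper symmetry element and so occurs as an enantiomeric pair, giving 2 + 1 = 3 stereoisomers in total.

yes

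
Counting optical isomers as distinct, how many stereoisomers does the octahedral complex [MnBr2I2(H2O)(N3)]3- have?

8

The distinct arrangements are (6 in all): Br trans, I cis; Br trans, I trans; Br cis, I cis (3 arrangements, 2 chiral); Br cis, I trans.
Of these, 2 lack any improper symmetry element and so occur as enantiomeric pairs, giving 6 + 2 = 8 stereoisomers in total.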